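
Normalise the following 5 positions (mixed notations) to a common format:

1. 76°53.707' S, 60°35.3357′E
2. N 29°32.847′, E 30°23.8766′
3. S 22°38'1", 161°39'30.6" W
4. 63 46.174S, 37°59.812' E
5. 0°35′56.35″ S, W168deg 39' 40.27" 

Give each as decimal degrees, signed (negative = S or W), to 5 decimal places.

1. -76.89512, 60.58893
2. 29.54745, 30.39794
3. -22.63361, -161.65850
4. -63.76957, 37.99687
5. -0.59899, -168.66119

Point 1:
  φ: 53.707′ = 0.895117°; total 76.895117
  hemisphere S, so the sign is −
  Lon: 60 + 35.3357/60 = 60.588928
  E ⇒ keep positive
Point 2:
  φ: 32.847′ = 0.547450°; total 29.547450
  N → positive
  Longitude: 30 + 23.8766/60 = 30.397943
  E ⇒ keep positive
Point 3:
  φ: 38′ + 1″ = 38.01667′; 22 + 38.01667/60 = 22.633611
  S ⇒ negate
  λ: 161° + 39/60 + 30.6/3600 = 161 + 0.650000 + 0.008500 = 161.658500
  hemisphere W, so the sign is −
Point 4:
  Lat: 63 + 46.174/60 = 63.769567
  S → negative
  λ: 37 + 59.812/60 = 37.996867
  E → positive
Point 5:
  Lat: 0 + 35/60 + 56.35/3600 = 0.598986
  S ⇒ negate
  Lon: 39′ + 40.27″ = 39.67117′; 168 + 39.67117/60 = 168.661186
  W ⇒ negate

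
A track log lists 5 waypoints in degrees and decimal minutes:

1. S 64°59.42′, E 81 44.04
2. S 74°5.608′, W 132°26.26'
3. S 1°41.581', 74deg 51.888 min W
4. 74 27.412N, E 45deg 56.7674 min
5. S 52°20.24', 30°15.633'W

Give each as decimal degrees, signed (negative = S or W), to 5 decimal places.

Point 1:
  Lat: 64 + 59.42/60 = 64.990333
  S → negative
  Lon: 44.04′ = 0.734000°; total 81.734000
  E ⇒ keep positive
Point 2:
  Lat: 74 + 5.608/60 = 74.093467
  S → negative
  λ: 26.26′ = 0.437667°; total 132.437667
  hemisphere W, so the sign is −
Point 3:
  φ: 41.581′ = 0.693017°; total 1.693017
  S ⇒ negate
  Longitude: 51.888′ = 0.864800°; total 74.864800
  W → negative
Point 4:
  φ: 74 + 27.412/60 = 74.456867
  N ⇒ keep positive
  Longitude: 45 + 56.7674/60 = 45.946123
  E → positive
Point 5:
  φ: 52 + 20.24/60 = 52.337333
  S → negative
  λ: 30 + 15.633/60 = 30.260550
  hemisphere W, so the sign is −

1. -64.99033, 81.73400
2. -74.09347, -132.43767
3. -1.69302, -74.86480
4. 74.45687, 45.94612
5. -52.33733, -30.26055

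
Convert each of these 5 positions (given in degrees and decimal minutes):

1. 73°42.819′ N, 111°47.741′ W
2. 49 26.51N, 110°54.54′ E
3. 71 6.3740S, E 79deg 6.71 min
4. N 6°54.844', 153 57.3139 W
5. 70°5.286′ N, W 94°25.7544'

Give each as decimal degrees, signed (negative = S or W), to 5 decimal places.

1. 73.71365, -111.79568
2. 49.44183, 110.90900
3. -71.10623, 79.11183
4. 6.91407, -153.95523
5. 70.08810, -94.42924

Point 1:
  Latitude: 42.819′ = 0.713650°; total 73.713650
  N → positive
  λ: 111 + 47.741/60 = 111.795683
  hemisphere W, so the sign is −
Point 2:
  Lat: 49 + 26.51/60 = 49.441833
  N ⇒ keep positive
  Longitude: 110 + 54.54/60 = 110.909000
  E ⇒ keep positive
Point 3:
  Lat: 71 + 6.374/60 = 71.106233
  S ⇒ negate
  λ: 6.71′ = 0.111833°; total 79.111833
  E → positive
Point 4:
  φ: 54.844′ = 0.914067°; total 6.914067
  N ⇒ keep positive
  Longitude: 57.3139′ = 0.955232°; total 153.955232
  hemisphere W, so the sign is −
Point 5:
  Latitude: 70 + 5.286/60 = 70.088100
  N ⇒ keep positive
  Lon: 94 + 25.7544/60 = 94.429240
  hemisphere W, so the sign is −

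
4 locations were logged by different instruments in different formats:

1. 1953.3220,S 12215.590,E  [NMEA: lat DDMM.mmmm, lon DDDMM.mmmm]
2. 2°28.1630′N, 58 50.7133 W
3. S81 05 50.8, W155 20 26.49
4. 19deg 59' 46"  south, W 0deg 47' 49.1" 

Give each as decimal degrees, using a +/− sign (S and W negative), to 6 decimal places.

Point 1:
  Lat: split at 2 digits → 19° and 53.322′; 19 + 53.322/60 = 19.8887000
  S → negative
  λ: split at 3 digits → 122° and 15.59′; 122 + 15.59/60 = 122.2598333
  E ⇒ keep positive
Point 2:
  φ: 28.163′ = 0.469383°; total 2.4693833
  N → positive
  Longitude: 58 + 50.7133/60 = 58.8452217
  W → negative
Point 3:
  Lat: 81° + 5/60 + 50.8/3600 = 81 + 0.083333 + 0.014111 = 81.0974444
  hemisphere S, so the sign is −
  λ: 20′ + 26.49″ = 20.44150′; 155 + 20.44150/60 = 155.3406917
  W → negative
Point 4:
  Lat: 19 + 59/60 + 46/3600 = 19.9961111
  S → negative
  Lon: 47′ + 49.1″ = 47.81833′; 0 + 47.81833/60 = 0.7969722
  W → negative

1. -19.888700, 122.259833
2. 2.469383, -58.845222
3. -81.097444, -155.340692
4. -19.996111, -0.796972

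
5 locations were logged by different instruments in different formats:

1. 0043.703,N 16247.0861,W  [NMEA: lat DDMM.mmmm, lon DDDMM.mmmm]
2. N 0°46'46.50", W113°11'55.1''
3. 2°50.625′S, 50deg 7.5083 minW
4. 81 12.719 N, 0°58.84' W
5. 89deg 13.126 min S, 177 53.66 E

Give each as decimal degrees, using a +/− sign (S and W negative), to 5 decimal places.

Point 1:
  Latitude: degrees = first 2 digits = 0, minutes = 43.703; 0 + 43.703/60 = 0.728383
  N → positive
  Lon: split at 3 digits → 162° and 47.0861′; 162 + 47.0861/60 = 162.784768
  hemisphere W, so the sign is −
Point 2:
  Lat: 0 + 46/60 + 46.5/3600 = 0.779583
  N ⇒ keep positive
  Longitude: 113° + 11/60 + 55.1/3600 = 113 + 0.183333 + 0.015306 = 113.198639
  W ⇒ negate
Point 3:
  Latitude: 2 + 50.625/60 = 2.843750
  S → negative
  λ: 7.5083′ = 0.125138°; total 50.125138
  W ⇒ negate
Point 4:
  φ: 12.719′ = 0.211983°; total 81.211983
  N → positive
  Longitude: 0 + 58.84/60 = 0.980667
  W → negative
Point 5:
  φ: 89 + 13.126/60 = 89.218767
  hemisphere S, so the sign is −
  Longitude: 53.66′ = 0.894333°; total 177.894333
  E ⇒ keep positive

1. 0.72838, -162.78477
2. 0.77958, -113.19864
3. -2.84375, -50.12514
4. 81.21198, -0.98067
5. -89.21877, 177.89433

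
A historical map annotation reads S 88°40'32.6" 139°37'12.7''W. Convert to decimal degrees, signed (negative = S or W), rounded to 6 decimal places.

-88.675722, -139.620194

Latitude: 88 + 40/60 + 32.6/3600 = 88.6757222
hemisphere S, so the sign is −
Lon: 139° + 37/60 + 12.7/3600 = 139 + 0.616667 + 0.003528 = 139.6201944
W → negative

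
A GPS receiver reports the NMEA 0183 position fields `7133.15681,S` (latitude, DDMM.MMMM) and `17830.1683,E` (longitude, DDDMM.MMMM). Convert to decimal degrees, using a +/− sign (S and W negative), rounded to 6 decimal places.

-71.552614, 178.502805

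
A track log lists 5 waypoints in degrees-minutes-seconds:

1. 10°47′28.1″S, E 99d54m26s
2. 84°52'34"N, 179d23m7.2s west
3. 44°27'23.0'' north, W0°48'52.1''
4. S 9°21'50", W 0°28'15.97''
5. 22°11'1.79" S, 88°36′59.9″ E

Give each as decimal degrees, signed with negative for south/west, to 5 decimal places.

1. -10.79114, 99.90722
2. 84.87611, -179.38533
3. 44.45639, -0.81447
4. -9.36389, -0.47110
5. -22.18383, 88.61664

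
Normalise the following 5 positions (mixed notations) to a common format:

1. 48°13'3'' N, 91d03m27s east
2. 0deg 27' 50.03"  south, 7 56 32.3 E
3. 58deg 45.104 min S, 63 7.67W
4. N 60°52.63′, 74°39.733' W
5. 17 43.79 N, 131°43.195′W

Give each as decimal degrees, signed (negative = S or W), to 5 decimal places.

1. 48.21750, 91.05750
2. -0.46390, 7.94231
3. -58.75173, -63.12783
4. 60.87717, -74.66222
5. 17.72983, -131.71992

Point 1:
  Lat: 13′ + 3″ = 13.05000′; 48 + 13.05000/60 = 48.217500
  N ⇒ keep positive
  Longitude: 91 + 3/60 + 27/3600 = 91.057500
  E → positive
Point 2:
  φ: 0 + 27/60 + 50.03/3600 = 0.463897
  S → negative
  Lon: 7° + 56/60 + 32.3/3600 = 7 + 0.933333 + 0.008972 = 7.942306
  E ⇒ keep positive
Point 3:
  Latitude: 45.104′ = 0.751733°; total 58.751733
  S ⇒ negate
  Lon: 63 + 7.67/60 = 63.127833
  hemisphere W, so the sign is −
Point 4:
  φ: 60 + 52.63/60 = 60.877167
  N ⇒ keep positive
  Lon: 39.733′ = 0.662217°; total 74.662217
  hemisphere W, so the sign is −
Point 5:
  Lat: 43.79′ = 0.729833°; total 17.729833
  N → positive
  Lon: 43.195′ = 0.719917°; total 131.719917
  hemisphere W, so the sign is −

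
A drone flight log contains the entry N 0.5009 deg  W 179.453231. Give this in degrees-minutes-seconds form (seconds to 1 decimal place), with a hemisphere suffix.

φ: 0.500900° → 30.05400′; 0.05400 × 60 = 3.240″
Longitude: whole degrees 179; 27.19386′ → 27′ and 11.632″

0°30′3.2″ N, 179°27′11.6″ W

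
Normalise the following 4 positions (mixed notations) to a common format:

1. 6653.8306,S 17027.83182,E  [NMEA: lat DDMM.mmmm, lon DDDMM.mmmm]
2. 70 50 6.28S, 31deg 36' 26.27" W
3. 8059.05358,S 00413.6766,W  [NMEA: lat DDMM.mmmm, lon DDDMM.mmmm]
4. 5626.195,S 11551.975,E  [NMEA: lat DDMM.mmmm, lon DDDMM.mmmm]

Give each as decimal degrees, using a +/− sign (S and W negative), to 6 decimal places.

Point 1:
  Latitude: split at 2 digits → 66° and 53.8306′; 66 + 53.8306/60 = 66.8971767
  hemisphere S, so the sign is −
  Longitude: degrees = first 3 digits = 170, minutes = 27.83182; 170 + 27.83182/60 = 170.4638637
  E → positive
Point 2:
  Lat: 70° + 50/60 + 6.28/3600 = 70 + 0.833333 + 0.001744 = 70.8350778
  hemisphere S, so the sign is −
  λ: 36′ + 26.27″ = 36.43783′; 31 + 36.43783/60 = 31.6072972
  W → negative
Point 3:
  Latitude: degrees = first 2 digits = 80, minutes = 59.05358; 80 + 59.05358/60 = 80.9842263
  S → negative
  λ: degrees = first 3 digits = 4, minutes = 13.6766; 4 + 13.6766/60 = 4.2279433
  W ⇒ negate
Point 4:
  Lat: split at 2 digits → 56° and 26.195′; 56 + 26.195/60 = 56.4365833
  S → negative
  λ: split at 3 digits → 115° and 51.975′; 115 + 51.975/60 = 115.8662500
  E → positive

1. -66.897177, 170.463864
2. -70.835078, -31.607297
3. -80.984226, -4.227943
4. -56.436583, 115.866250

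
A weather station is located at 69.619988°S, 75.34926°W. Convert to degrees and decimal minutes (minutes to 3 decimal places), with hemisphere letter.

69° 37.199′ S, 75° 20.956′ W

φ: fractional part 0.619988 → 37.19928 minutes
Longitude: minutes = (75.349260 − 75) × 60 = 20.95560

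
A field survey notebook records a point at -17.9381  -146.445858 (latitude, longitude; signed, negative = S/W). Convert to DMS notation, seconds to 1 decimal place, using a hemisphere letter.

Latitude is negative → S; |value| = 17.938100
Latitude: 0.938100 × 60 = 56.28600′ → 56′, remainder × 60 = 17.160″
Longitude is negative → W; |value| = 146.445858
Lon: whole degrees 146; 26.75148′ → 26′ and 45.089″

17°56′17.2″ S, 146°26′45.1″ W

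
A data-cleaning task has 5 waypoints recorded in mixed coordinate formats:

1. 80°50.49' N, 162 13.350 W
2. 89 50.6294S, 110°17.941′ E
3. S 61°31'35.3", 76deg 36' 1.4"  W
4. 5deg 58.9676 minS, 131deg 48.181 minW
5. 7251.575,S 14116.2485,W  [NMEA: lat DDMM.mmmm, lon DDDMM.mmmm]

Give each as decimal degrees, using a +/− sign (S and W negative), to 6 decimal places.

1. 80.841500, -162.222500
2. -89.843823, 110.299017
3. -61.526472, -76.600389
4. -5.982793, -131.803017
5. -72.859583, -141.270808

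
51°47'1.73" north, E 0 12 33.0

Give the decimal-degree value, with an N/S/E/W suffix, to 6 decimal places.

Lat: 47′ + 1.73″ = 47.02883′; 51 + 47.02883/60 = 51.7838139
Lon: 0 + 12/60 + 33/3600 = 0.2091667

51.783814° N, 0.209167° E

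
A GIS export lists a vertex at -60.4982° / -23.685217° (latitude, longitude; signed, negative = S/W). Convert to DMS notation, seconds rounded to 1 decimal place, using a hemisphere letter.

Latitude is negative → S; |value| = 60.498200
Latitude: whole degrees 60; 29.89200′ → 29′ and 53.520″
Longitude is negative → W; |value| = 23.685217
λ: whole degrees 23; 41.11302′ → 41′ and 6.781″

60°29′53.5″ S, 23°41′6.8″ W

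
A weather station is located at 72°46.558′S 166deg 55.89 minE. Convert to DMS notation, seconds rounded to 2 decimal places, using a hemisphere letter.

Lat: 46.55800′ → 46′ and 0.55800 × 60 = 33.4800″
Longitude: 55.89000′ → 55′ and 0.89000 × 60 = 53.4000″

72°46′33.48″ S, 166°55′53.40″ E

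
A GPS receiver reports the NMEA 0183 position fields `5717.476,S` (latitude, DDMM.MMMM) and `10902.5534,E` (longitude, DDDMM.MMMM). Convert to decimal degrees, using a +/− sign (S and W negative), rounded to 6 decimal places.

Lat: split at 2 digits → 57° and 17.476′; 57 + 17.476/60 = 57.2912667
S ⇒ negate
λ: split at 3 digits → 109° and 2.5534′; 109 + 2.5534/60 = 109.0425567
E → positive

-57.291267, 109.042557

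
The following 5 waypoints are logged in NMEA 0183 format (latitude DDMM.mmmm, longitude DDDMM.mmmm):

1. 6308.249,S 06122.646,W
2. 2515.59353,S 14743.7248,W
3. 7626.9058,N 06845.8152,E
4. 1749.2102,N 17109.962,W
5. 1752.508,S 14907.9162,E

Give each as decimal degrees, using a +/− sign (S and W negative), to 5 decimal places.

1. -63.13748, -61.37743
2. -25.25989, -147.72875
3. 76.44843, 68.76359
4. 17.82017, -171.16603
5. -17.87513, 149.13194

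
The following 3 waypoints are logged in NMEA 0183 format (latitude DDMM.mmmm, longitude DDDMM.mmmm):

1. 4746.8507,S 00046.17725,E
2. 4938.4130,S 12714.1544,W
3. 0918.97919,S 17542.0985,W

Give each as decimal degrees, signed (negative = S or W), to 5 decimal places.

1. -47.78085, 0.76962
2. -49.64022, -127.23591
3. -9.31632, -175.70164

Point 1:
  Latitude: split at 2 digits → 47° and 46.8507′; 47 + 46.8507/60 = 47.780845
  hemisphere S, so the sign is −
  λ: split at 3 digits → 000° and 46.17725′; 0 + 46.17725/60 = 0.769621
  E → positive
Point 2:
  Latitude: degrees = first 2 digits = 49, minutes = 38.413; 49 + 38.413/60 = 49.640217
  S ⇒ negate
  λ: split at 3 digits → 127° and 14.1544′; 127 + 14.1544/60 = 127.235907
  hemisphere W, so the sign is −
Point 3:
  Lat: split at 2 digits → 09° and 18.97919′; 9 + 18.97919/60 = 9.316320
  S ⇒ negate
  Longitude: degrees = first 3 digits = 175, minutes = 42.0985; 175 + 42.0985/60 = 175.701642
  hemisphere W, so the sign is −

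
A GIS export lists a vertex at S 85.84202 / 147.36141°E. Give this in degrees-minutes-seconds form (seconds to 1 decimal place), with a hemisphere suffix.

85°50′31.3″ S, 147°21′41.1″ E

Lat: whole degrees 85; 50.52120′ → 50′ and 31.272″
λ: 0.361410° → 21.68460′; 0.68460 × 60 = 41.076″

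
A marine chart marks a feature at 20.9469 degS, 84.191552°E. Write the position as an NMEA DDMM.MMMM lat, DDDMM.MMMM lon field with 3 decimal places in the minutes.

Latitude: 20° + 0.946900 × 60 = 20° 56.81400′
Longitude: fractional part 0.191552 → 11.49312 minutes

2056.814,S / 08411.493,E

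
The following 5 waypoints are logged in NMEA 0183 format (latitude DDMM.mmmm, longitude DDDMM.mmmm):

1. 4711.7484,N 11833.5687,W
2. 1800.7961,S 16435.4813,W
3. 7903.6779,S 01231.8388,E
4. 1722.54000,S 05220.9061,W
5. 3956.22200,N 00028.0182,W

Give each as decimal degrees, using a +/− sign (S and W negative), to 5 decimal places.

Point 1:
  Latitude: degrees = first 2 digits = 47, minutes = 11.7484; 47 + 11.7484/60 = 47.195807
  N ⇒ keep positive
  Lon: degrees = first 3 digits = 118, minutes = 33.5687; 118 + 33.5687/60 = 118.559478
  W → negative
Point 2:
  φ: split at 2 digits → 18° and 0.7961′; 18 + 0.7961/60 = 18.013268
  S → negative
  λ: degrees = first 3 digits = 164, minutes = 35.4813; 164 + 35.4813/60 = 164.591355
  W ⇒ negate
Point 3:
  Lat: degrees = first 2 digits = 79, minutes = 3.6779; 79 + 3.6779/60 = 79.061298
  S ⇒ negate
  Lon: degrees = first 3 digits = 12, minutes = 31.8388; 12 + 31.8388/60 = 12.530647
  E ⇒ keep positive
Point 4:
  φ: degrees = first 2 digits = 17, minutes = 22.54; 17 + 22.54/60 = 17.375667
  S → negative
  Lon: degrees = first 3 digits = 52, minutes = 20.9061; 52 + 20.9061/60 = 52.348435
  W ⇒ negate
Point 5:
  φ: degrees = first 2 digits = 39, minutes = 56.222; 39 + 56.222/60 = 39.937033
  N → positive
  λ: degrees = first 3 digits = 0, minutes = 28.0182; 0 + 28.0182/60 = 0.466970
  W ⇒ negate

1. 47.19581, -118.55948
2. -18.01327, -164.59136
3. -79.06130, 12.53065
4. -17.37567, -52.34844
5. 39.93703, -0.46697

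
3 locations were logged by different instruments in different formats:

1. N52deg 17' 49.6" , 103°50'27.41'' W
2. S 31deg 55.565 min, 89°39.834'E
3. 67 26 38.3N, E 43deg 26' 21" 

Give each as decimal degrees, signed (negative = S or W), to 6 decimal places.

1. 52.297111, -103.840947
2. -31.926083, 89.663900
3. 67.443972, 43.439167

Point 1:
  φ: 17′ + 49.6″ = 17.82667′; 52 + 17.82667/60 = 52.2971111
  N → positive
  Lon: 103 + 50/60 + 27.41/3600 = 103.8409472
  W → negative
Point 2:
  φ: 31 + 55.565/60 = 31.9260833
  S ⇒ negate
  λ: 89 + 39.834/60 = 89.6639000
  E → positive
Point 3:
  φ: 67° + 26/60 + 38.3/3600 = 67 + 0.433333 + 0.010639 = 67.4439722
  N ⇒ keep positive
  Lon: 43° + 26/60 + 21/3600 = 43 + 0.433333 + 0.005833 = 43.4391667
  E → positive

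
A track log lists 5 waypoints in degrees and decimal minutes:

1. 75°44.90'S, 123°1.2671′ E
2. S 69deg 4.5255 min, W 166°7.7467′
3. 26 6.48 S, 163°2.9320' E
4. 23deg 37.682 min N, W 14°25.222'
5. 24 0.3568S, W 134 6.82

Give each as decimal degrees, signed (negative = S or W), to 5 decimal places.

1. -75.74833, 123.02112
2. -69.07543, -166.12911
3. -26.10800, 163.04887
4. 23.62803, -14.42037
5. -24.00595, -134.11367

Point 1:
  φ: 75 + 44.9/60 = 75.748333
  S ⇒ negate
  Lon: 1.2671′ = 0.021118°; total 123.021118
  E → positive
Point 2:
  Lat: 4.5255′ = 0.075425°; total 69.075425
  S → negative
  λ: 7.7467′ = 0.129112°; total 166.129112
  W ⇒ negate
Point 3:
  Latitude: 6.48′ = 0.108000°; total 26.108000
  S → negative
  Lon: 163 + 2.932/60 = 163.048867
  E ⇒ keep positive
Point 4:
  Latitude: 37.682′ = 0.628033°; total 23.628033
  N ⇒ keep positive
  λ: 14 + 25.222/60 = 14.420367
  hemisphere W, so the sign is −
Point 5:
  Latitude: 24 + 0.3568/60 = 24.005947
  hemisphere S, so the sign is −
  λ: 6.82′ = 0.113667°; total 134.113667
  W ⇒ negate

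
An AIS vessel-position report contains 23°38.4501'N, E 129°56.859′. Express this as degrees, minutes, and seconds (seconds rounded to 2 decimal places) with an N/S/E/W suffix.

φ: 38.45010′ → 38′ and 0.45010 × 60 = 27.0060″
λ: fractional minutes 0.85900 × 60 = 51.5400″

23°38′27.01″ N, 129°56′51.54″ E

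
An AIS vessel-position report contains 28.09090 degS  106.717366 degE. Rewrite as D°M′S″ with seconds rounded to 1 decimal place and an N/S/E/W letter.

28°05′27.2″ S, 106°43′2.5″ E

φ: 0.090900 × 60 = 5.45400′ → 5′, remainder × 60 = 27.240″
λ: 0.717366° → 43.04196′; 0.04196 × 60 = 2.518″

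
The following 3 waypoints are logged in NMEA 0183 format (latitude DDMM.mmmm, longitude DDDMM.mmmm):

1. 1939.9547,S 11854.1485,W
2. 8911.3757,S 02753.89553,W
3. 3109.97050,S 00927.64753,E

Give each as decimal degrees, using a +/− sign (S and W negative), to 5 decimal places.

1. -19.66591, -118.90248
2. -89.18960, -27.89826
3. -31.16618, 9.46079

Point 1:
  Lat: degrees = first 2 digits = 19, minutes = 39.9547; 19 + 39.9547/60 = 19.665912
  S → negative
  λ: degrees = first 3 digits = 118, minutes = 54.1485; 118 + 54.1485/60 = 118.902475
  W → negative
Point 2:
  φ: degrees = first 2 digits = 89, minutes = 11.3757; 89 + 11.3757/60 = 89.189595
  hemisphere S, so the sign is −
  Lon: split at 3 digits → 027° and 53.89553′; 27 + 53.89553/60 = 27.898259
  W → negative
Point 3:
  Lat: split at 2 digits → 31° and 9.9705′; 31 + 9.9705/60 = 31.166175
  S ⇒ negate
  λ: degrees = first 3 digits = 9, minutes = 27.64753; 9 + 27.64753/60 = 9.460792
  E → positive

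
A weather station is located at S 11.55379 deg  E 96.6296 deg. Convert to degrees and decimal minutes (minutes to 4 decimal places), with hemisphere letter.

11° 33.2274′ S, 96° 37.7760′ E

φ: minutes = (11.553790 − 11) × 60 = 33.227400
Lon: 96° + 0.629600 × 60 = 96° 37.776000′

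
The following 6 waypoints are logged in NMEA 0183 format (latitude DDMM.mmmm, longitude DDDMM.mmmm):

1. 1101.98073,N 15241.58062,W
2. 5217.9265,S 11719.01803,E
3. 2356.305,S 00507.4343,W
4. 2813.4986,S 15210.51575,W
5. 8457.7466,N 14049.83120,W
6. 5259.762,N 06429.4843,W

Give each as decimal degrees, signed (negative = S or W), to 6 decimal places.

Point 1:
  φ: degrees = first 2 digits = 11, minutes = 1.98073; 11 + 1.98073/60 = 11.0330122
  N → positive
  Lon: split at 3 digits → 152° and 41.58062′; 152 + 41.58062/60 = 152.6930103
  W → negative
Point 2:
  Latitude: split at 2 digits → 52° and 17.9265′; 52 + 17.9265/60 = 52.2987750
  S → negative
  λ: degrees = first 3 digits = 117, minutes = 19.01803; 117 + 19.01803/60 = 117.3169672
  E ⇒ keep positive
Point 3:
  Latitude: split at 2 digits → 23° and 56.305′; 23 + 56.305/60 = 23.9384167
  S → negative
  λ: degrees = first 3 digits = 5, minutes = 7.4343; 5 + 7.4343/60 = 5.1239050
  hemisphere W, so the sign is −
Point 4:
  Latitude: degrees = first 2 digits = 28, minutes = 13.4986; 28 + 13.4986/60 = 28.2249767
  hemisphere S, so the sign is −
  Longitude: degrees = first 3 digits = 152, minutes = 10.51575; 152 + 10.51575/60 = 152.1752625
  W → negative
Point 5:
  Lat: degrees = first 2 digits = 84, minutes = 57.7466; 84 + 57.7466/60 = 84.9624433
  N ⇒ keep positive
  λ: split at 3 digits → 140° and 49.8312′; 140 + 49.8312/60 = 140.8305200
  hemisphere W, so the sign is −
Point 6:
  φ: split at 2 digits → 52° and 59.762′; 52 + 59.762/60 = 52.9960333
  N → positive
  λ: split at 3 digits → 064° and 29.4843′; 64 + 29.4843/60 = 64.4914050
  W ⇒ negate

1. 11.033012, -152.693010
2. -52.298775, 117.316967
3. -23.938417, -5.123905
4. -28.224977, -152.175263
5. 84.962443, -140.830520
6. 52.996033, -64.491405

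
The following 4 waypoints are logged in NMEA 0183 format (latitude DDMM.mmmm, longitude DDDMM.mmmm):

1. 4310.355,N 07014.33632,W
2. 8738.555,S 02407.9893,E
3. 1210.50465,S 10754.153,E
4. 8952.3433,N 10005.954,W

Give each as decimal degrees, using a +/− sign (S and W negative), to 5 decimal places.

Point 1:
  Latitude: split at 2 digits → 43° and 10.355′; 43 + 10.355/60 = 43.172583
  N ⇒ keep positive
  λ: split at 3 digits → 070° and 14.33632′; 70 + 14.33632/60 = 70.238939
  W → negative
Point 2:
  φ: degrees = first 2 digits = 87, minutes = 38.555; 87 + 38.555/60 = 87.642583
  hemisphere S, so the sign is −
  Longitude: degrees = first 3 digits = 24, minutes = 7.9893; 24 + 7.9893/60 = 24.133155
  E ⇒ keep positive
Point 3:
  Latitude: split at 2 digits → 12° and 10.50465′; 12 + 10.50465/60 = 12.175078
  S ⇒ negate
  Lon: degrees = first 3 digits = 107, minutes = 54.153; 107 + 54.153/60 = 107.902550
  E ⇒ keep positive
Point 4:
  Lat: degrees = first 2 digits = 89, minutes = 52.3433; 89 + 52.3433/60 = 89.872388
  N ⇒ keep positive
  λ: degrees = first 3 digits = 100, minutes = 5.954; 100 + 5.954/60 = 100.099233
  W ⇒ negate

1. 43.17258, -70.23894
2. -87.64258, 24.13316
3. -12.17508, 107.90255
4. 89.87239, -100.09923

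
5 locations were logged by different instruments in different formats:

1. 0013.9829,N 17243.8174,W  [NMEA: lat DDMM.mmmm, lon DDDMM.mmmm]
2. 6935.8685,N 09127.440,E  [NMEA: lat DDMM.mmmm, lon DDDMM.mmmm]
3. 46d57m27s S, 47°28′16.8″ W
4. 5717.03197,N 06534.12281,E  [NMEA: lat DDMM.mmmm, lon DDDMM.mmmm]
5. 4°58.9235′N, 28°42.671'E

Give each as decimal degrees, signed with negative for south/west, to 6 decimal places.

1. 0.233048, -172.730290
2. 69.597808, 91.457333
3. -46.957500, -47.471333
4. 57.283866, 65.568714
5. 4.982058, 28.711183

Point 1:
  Lat: split at 2 digits → 00° and 13.9829′; 0 + 13.9829/60 = 0.2330483
  N → positive
  Lon: split at 3 digits → 172° and 43.8174′; 172 + 43.8174/60 = 172.7302900
  hemisphere W, so the sign is −
Point 2:
  Lat: degrees = first 2 digits = 69, minutes = 35.8685; 69 + 35.8685/60 = 69.5978083
  N → positive
  Lon: split at 3 digits → 091° and 27.44′; 91 + 27.44/60 = 91.4573333
  E → positive
Point 3:
  Lat: 46° + 57/60 + 27/3600 = 46 + 0.950000 + 0.007500 = 46.9575000
  S → negative
  λ: 47° + 28/60 + 16.8/3600 = 47 + 0.466667 + 0.004667 = 47.4713333
  W → negative
Point 4:
  Lat: degrees = first 2 digits = 57, minutes = 17.03197; 57 + 17.03197/60 = 57.2838662
  N ⇒ keep positive
  Longitude: degrees = first 3 digits = 65, minutes = 34.12281; 65 + 34.12281/60 = 65.5687135
  E ⇒ keep positive
Point 5:
  Lat: 4 + 58.9235/60 = 4.9820583
  N → positive
  Longitude: 28 + 42.671/60 = 28.7111833
  E → positive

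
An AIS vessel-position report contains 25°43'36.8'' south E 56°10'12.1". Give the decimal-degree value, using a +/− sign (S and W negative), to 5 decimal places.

Latitude: 25 + 43/60 + 36.8/3600 = 25.726889
S → negative
Lon: 56° + 10/60 + 12.1/3600 = 56 + 0.166667 + 0.003361 = 56.170028
E ⇒ keep positive

-25.72689, 56.17003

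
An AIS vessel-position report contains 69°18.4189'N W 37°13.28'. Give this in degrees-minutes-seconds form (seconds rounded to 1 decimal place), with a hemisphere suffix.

φ: fractional minutes 0.41890 × 60 = 25.134″
Lon: fractional minutes 0.28000 × 60 = 16.800″

69°18′25.1″ N, 37°13′16.8″ W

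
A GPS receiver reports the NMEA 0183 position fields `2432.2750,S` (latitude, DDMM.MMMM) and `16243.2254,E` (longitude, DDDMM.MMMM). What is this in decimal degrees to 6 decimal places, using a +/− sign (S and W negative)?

Lat: degrees = first 2 digits = 24, minutes = 32.275; 24 + 32.275/60 = 24.5379167
S ⇒ negate
Longitude: split at 3 digits → 162° and 43.2254′; 162 + 43.2254/60 = 162.7204233
E → positive

-24.537917, 162.720423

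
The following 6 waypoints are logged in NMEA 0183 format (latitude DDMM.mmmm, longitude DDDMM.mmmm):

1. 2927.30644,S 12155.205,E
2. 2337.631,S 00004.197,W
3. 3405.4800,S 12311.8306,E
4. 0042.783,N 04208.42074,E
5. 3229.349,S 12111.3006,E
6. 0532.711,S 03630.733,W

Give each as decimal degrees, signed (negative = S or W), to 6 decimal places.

1. -29.455107, 121.920083
2. -23.627183, -0.069950
3. -34.091333, 123.197177
4. 0.713050, 42.140346
5. -32.489150, 121.188343
6. -5.545183, -36.512217

Point 1:
  Latitude: split at 2 digits → 29° and 27.30644′; 29 + 27.30644/60 = 29.4551073
  S → negative
  λ: degrees = first 3 digits = 121, minutes = 55.205; 121 + 55.205/60 = 121.9200833
  E ⇒ keep positive
Point 2:
  Latitude: degrees = first 2 digits = 23, minutes = 37.631; 23 + 37.631/60 = 23.6271833
  S → negative
  Longitude: degrees = first 3 digits = 0, minutes = 4.197; 0 + 4.197/60 = 0.0699500
  W → negative
Point 3:
  φ: degrees = first 2 digits = 34, minutes = 5.48; 34 + 5.48/60 = 34.0913333
  S → negative
  Lon: split at 3 digits → 123° and 11.8306′; 123 + 11.8306/60 = 123.1971767
  E → positive
Point 4:
  Latitude: degrees = first 2 digits = 0, minutes = 42.783; 0 + 42.783/60 = 0.7130500
  N → positive
  Longitude: split at 3 digits → 042° and 8.42074′; 42 + 8.42074/60 = 42.1403457
  E → positive
Point 5:
  φ: split at 2 digits → 32° and 29.349′; 32 + 29.349/60 = 32.4891500
  S ⇒ negate
  Longitude: degrees = first 3 digits = 121, minutes = 11.3006; 121 + 11.3006/60 = 121.1883433
  E ⇒ keep positive
Point 6:
  φ: degrees = first 2 digits = 5, minutes = 32.711; 5 + 32.711/60 = 5.5451833
  hemisphere S, so the sign is −
  λ: split at 3 digits → 036° and 30.733′; 36 + 30.733/60 = 36.5122167
  W ⇒ negate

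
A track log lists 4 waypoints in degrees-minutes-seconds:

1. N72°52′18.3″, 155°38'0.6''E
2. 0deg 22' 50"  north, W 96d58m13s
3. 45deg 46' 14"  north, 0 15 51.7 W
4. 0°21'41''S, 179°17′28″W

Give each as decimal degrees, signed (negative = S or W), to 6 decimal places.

Point 1:
  Lat: 72 + 52/60 + 18.3/3600 = 72.8717500
  N → positive
  λ: 155° + 38/60 + 0.6/3600 = 155 + 0.633333 + 0.000167 = 155.6335000
  E ⇒ keep positive
Point 2:
  φ: 0° + 22/60 + 50/3600 = 0 + 0.366667 + 0.013889 = 0.3805556
  N → positive
  Longitude: 96 + 58/60 + 13/3600 = 96.9702778
  hemisphere W, so the sign is −
Point 3:
  Lat: 46′ + 14″ = 46.23333′; 45 + 46.23333/60 = 45.7705556
  N → positive
  λ: 15′ + 51.7″ = 15.86167′; 0 + 15.86167/60 = 0.2643611
  hemisphere W, so the sign is −
Point 4:
  Latitude: 21′ + 41″ = 21.68333′; 0 + 21.68333/60 = 0.3613889
  hemisphere S, so the sign is −
  Lon: 17′ + 28″ = 17.46667′; 179 + 17.46667/60 = 179.2911111
  hemisphere W, so the sign is −

1. 72.871750, 155.633500
2. 0.380556, -96.970278
3. 45.770556, -0.264361
4. -0.361389, -179.291111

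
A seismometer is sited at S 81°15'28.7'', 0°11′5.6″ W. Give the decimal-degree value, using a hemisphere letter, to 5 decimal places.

81.25797° S, 0.18489° W

φ: 15′ + 28.7″ = 15.47833′; 81 + 15.47833/60 = 81.257972
Longitude: 0 + 11/60 + 5.6/3600 = 0.184889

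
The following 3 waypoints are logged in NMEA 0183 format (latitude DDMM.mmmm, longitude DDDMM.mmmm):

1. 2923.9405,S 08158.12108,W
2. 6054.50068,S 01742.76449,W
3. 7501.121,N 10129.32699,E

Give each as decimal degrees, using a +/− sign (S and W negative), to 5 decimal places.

Point 1:
  Latitude: split at 2 digits → 29° and 23.9405′; 29 + 23.9405/60 = 29.399008
  S → negative
  Lon: split at 3 digits → 081° and 58.12108′; 81 + 58.12108/60 = 81.968685
  W → negative
Point 2:
  φ: split at 2 digits → 60° and 54.50068′; 60 + 54.50068/60 = 60.908345
  S → negative
  λ: split at 3 digits → 017° and 42.76449′; 17 + 42.76449/60 = 17.712742
  W ⇒ negate
Point 3:
  Lat: degrees = first 2 digits = 75, minutes = 1.121; 75 + 1.121/60 = 75.018683
  N ⇒ keep positive
  Longitude: degrees = first 3 digits = 101, minutes = 29.32699; 101 + 29.32699/60 = 101.488783
  E ⇒ keep positive

1. -29.39901, -81.96868
2. -60.90834, -17.71274
3. 75.01868, 101.48878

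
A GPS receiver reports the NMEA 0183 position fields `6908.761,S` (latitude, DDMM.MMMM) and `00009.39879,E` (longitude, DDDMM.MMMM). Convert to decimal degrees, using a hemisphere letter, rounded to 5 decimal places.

Latitude: split at 2 digits → 69° and 8.761′; 69 + 8.761/60 = 69.146017
Lon: degrees = first 3 digits = 0, minutes = 9.39879; 0 + 9.39879/60 = 0.156647

69.14602° S, 0.15665° E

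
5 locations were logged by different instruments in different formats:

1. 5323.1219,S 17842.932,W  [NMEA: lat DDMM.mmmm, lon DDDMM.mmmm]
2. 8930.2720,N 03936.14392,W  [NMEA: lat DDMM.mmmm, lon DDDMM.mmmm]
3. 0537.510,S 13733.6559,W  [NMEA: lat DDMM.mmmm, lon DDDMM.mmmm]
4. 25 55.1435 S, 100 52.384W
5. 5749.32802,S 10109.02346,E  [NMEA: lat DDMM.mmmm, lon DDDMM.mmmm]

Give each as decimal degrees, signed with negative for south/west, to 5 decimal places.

Point 1:
  Lat: degrees = first 2 digits = 53, minutes = 23.1219; 53 + 23.1219/60 = 53.385365
  S ⇒ negate
  λ: split at 3 digits → 178° and 42.932′; 178 + 42.932/60 = 178.715533
  W ⇒ negate
Point 2:
  Latitude: split at 2 digits → 89° and 30.272′; 89 + 30.272/60 = 89.504533
  N ⇒ keep positive
  Longitude: degrees = first 3 digits = 39, minutes = 36.14392; 39 + 36.14392/60 = 39.602399
  W ⇒ negate
Point 3:
  Lat: split at 2 digits → 05° and 37.51′; 5 + 37.51/60 = 5.625167
  S → negative
  Lon: degrees = first 3 digits = 137, minutes = 33.6559; 137 + 33.6559/60 = 137.560932
  W ⇒ negate
Point 4:
  φ: 25 + 55.1435/60 = 25.919058
  S ⇒ negate
  Lon: 52.384′ = 0.873067°; total 100.873067
  hemisphere W, so the sign is −
Point 5:
  Latitude: degrees = first 2 digits = 57, minutes = 49.32802; 57 + 49.32802/60 = 57.822134
  S ⇒ negate
  λ: split at 3 digits → 101° and 9.02346′; 101 + 9.02346/60 = 101.150391
  E → positive

1. -53.38537, -178.71553
2. 89.50453, -39.60240
3. -5.62517, -137.56093
4. -25.91906, -100.87307
5. -57.82213, 101.15039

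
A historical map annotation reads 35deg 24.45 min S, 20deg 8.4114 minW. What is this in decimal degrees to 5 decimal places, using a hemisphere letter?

Lat: 24.45′ = 0.407500°; total 35.407500
λ: 20 + 8.4114/60 = 20.140190

35.40750° S, 20.14019° W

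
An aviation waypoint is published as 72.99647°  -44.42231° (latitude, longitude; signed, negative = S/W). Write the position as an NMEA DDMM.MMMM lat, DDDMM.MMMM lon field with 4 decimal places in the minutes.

7259.7882,N / 04425.3386,W

φ: minutes = (72.996470 − 72) × 60 = 59.788200
Longitude is negative → W; |value| = 44.422310
Longitude: 44° + 0.422310 × 60 = 44° 25.338600′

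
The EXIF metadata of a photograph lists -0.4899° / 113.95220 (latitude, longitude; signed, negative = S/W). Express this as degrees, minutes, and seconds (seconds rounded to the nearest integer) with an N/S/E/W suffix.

Latitude is negative → S; |value| = 0.489900
Lat: whole degrees 0; 29.39400′ → 29′ and 23.64″
λ: 0.952200 × 60 = 57.13200′ → 57′, remainder × 60 = 7.92″

0°29′24″ S, 113°57′8″ E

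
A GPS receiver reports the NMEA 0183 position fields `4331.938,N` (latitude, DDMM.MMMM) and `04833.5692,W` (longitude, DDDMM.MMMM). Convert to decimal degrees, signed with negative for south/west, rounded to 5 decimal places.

43.53230, -48.55949

Latitude: degrees = first 2 digits = 43, minutes = 31.938; 43 + 31.938/60 = 43.532300
N ⇒ keep positive
Longitude: split at 3 digits → 048° and 33.5692′; 48 + 33.5692/60 = 48.559487
hemisphere W, so the sign is −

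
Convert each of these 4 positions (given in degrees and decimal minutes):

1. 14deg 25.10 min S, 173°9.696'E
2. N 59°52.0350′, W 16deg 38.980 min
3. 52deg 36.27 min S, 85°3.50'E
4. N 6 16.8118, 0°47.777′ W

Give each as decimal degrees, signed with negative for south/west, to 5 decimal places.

1. -14.41833, 173.16160
2. 59.86725, -16.64967
3. -52.60450, 85.05833
4. 6.28020, -0.79628

Point 1:
  φ: 25.1′ = 0.418333°; total 14.418333
  S → negative
  λ: 9.696′ = 0.161600°; total 173.161600
  E ⇒ keep positive
Point 2:
  Lat: 59 + 52.035/60 = 59.867250
  N ⇒ keep positive
  Lon: 16 + 38.98/60 = 16.649667
  W ⇒ negate
Point 3:
  φ: 52 + 36.27/60 = 52.604500
  hemisphere S, so the sign is −
  Longitude: 3.5′ = 0.058333°; total 85.058333
  E → positive
Point 4:
  φ: 16.8118′ = 0.280197°; total 6.280197
  N ⇒ keep positive
  Longitude: 0 + 47.777/60 = 0.796283
  W ⇒ negate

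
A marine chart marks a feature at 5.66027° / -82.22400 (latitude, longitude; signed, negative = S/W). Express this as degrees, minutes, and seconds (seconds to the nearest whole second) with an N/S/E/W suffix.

5°39′37″ N, 82°13′26″ W

Lat: 0.660270 × 60 = 39.61620′ → 39′, remainder × 60 = 36.97″
Longitude is negative → W; |value| = 82.224000
Lon: 0.224000° → 13.44000′; 0.44000 × 60 = 26.40″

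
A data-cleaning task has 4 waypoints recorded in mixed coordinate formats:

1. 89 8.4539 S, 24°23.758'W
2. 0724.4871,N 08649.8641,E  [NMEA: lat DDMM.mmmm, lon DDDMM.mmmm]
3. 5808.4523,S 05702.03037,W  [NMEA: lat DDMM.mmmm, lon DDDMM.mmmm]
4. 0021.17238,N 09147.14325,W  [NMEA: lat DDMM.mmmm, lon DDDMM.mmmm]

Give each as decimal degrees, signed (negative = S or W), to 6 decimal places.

Point 1:
  φ: 8.4539′ = 0.140898°; total 89.1408983
  hemisphere S, so the sign is −
  λ: 23.758′ = 0.395967°; total 24.3959667
  W → negative
Point 2:
  Lat: degrees = first 2 digits = 7, minutes = 24.4871; 7 + 24.4871/60 = 7.4081183
  N → positive
  Lon: split at 3 digits → 086° and 49.8641′; 86 + 49.8641/60 = 86.8310683
  E → positive
Point 3:
  φ: degrees = first 2 digits = 58, minutes = 8.4523; 58 + 8.4523/60 = 58.1408717
  S → negative
  λ: split at 3 digits → 057° and 2.03037′; 57 + 2.03037/60 = 57.0338395
  W → negative
Point 4:
  φ: split at 2 digits → 00° and 21.17238′; 0 + 21.17238/60 = 0.3528730
  N → positive
  Longitude: degrees = first 3 digits = 91, minutes = 47.14325; 91 + 47.14325/60 = 91.7857208
  hemisphere W, so the sign is −

1. -89.140898, -24.395967
2. 7.408118, 86.831068
3. -58.140872, -57.033840
4. 0.352873, -91.785721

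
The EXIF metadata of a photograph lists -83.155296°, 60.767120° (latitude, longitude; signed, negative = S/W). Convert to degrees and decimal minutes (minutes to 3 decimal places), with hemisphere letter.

Latitude is negative → S; |value| = 83.155296
Lat: fractional part 0.155296 → 9.31776 minutes
Lon: minutes = (60.767120 − 60) × 60 = 46.02720

83° 9.318′ S, 60° 46.027′ E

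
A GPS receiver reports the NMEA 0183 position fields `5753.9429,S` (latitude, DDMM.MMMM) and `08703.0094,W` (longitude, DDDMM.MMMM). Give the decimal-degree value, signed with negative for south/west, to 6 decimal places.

Lat: split at 2 digits → 57° and 53.9429′; 57 + 53.9429/60 = 57.8990483
hemisphere S, so the sign is −
Longitude: degrees = first 3 digits = 87, minutes = 3.0094; 87 + 3.0094/60 = 87.0501567
W ⇒ negate

-57.899048, -87.050157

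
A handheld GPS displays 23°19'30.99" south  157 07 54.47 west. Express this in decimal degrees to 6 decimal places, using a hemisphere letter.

23.325275° S, 157.131797° W

φ: 23° + 19/60 + 30.99/3600 = 23 + 0.316667 + 0.008608 = 23.3252750
Longitude: 157° + 7/60 + 54.47/3600 = 157 + 0.116667 + 0.015131 = 157.1317972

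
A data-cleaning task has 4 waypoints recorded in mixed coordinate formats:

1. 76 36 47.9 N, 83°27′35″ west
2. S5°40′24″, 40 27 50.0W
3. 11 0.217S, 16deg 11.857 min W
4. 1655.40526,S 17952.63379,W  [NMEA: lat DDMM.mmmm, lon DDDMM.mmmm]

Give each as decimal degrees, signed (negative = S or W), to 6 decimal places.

Point 1:
  φ: 36′ + 47.9″ = 36.79833′; 76 + 36.79833/60 = 76.6133056
  N ⇒ keep positive
  Longitude: 27′ + 35″ = 27.58333′; 83 + 27.58333/60 = 83.4597222
  hemisphere W, so the sign is −
Point 2:
  Latitude: 5 + 40/60 + 24/3600 = 5.6733333
  S ⇒ negate
  Lon: 40° + 27/60 + 50/3600 = 40 + 0.450000 + 0.013889 = 40.4638889
  W → negative
Point 3:
  Lat: 0.217′ = 0.003617°; total 11.0036167
  hemisphere S, so the sign is −
  Lon: 11.857′ = 0.197617°; total 16.1976167
  hemisphere W, so the sign is −
Point 4:
  Lat: split at 2 digits → 16° and 55.40526′; 16 + 55.40526/60 = 16.9234210
  hemisphere S, so the sign is −
  Lon: degrees = first 3 digits = 179, minutes = 52.63379; 179 + 52.63379/60 = 179.8772298
  W ⇒ negate

1. 76.613306, -83.459722
2. -5.673333, -40.463889
3. -11.003617, -16.197617
4. -16.923421, -179.877230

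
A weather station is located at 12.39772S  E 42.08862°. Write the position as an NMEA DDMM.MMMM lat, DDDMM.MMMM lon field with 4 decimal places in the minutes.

Latitude: 12° + 0.397720 × 60 = 12° 23.863200′
Longitude: fractional part 0.088620 → 5.317200 minutes

1223.8632,S / 04205.3172,E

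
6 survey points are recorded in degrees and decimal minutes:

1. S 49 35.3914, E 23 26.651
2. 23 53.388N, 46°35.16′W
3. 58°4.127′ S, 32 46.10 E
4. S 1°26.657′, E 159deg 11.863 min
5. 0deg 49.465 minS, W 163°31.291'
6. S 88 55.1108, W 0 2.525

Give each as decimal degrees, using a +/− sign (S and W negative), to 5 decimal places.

1. -49.58986, 23.44418
2. 23.88980, -46.58600
3. -58.06878, 32.76833
4. -1.44428, 159.19772
5. -0.82442, -163.52152
6. -88.91851, -0.04208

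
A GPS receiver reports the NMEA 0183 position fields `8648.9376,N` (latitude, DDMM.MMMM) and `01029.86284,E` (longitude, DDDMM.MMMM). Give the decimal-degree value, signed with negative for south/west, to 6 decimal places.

φ: split at 2 digits → 86° and 48.9376′; 86 + 48.9376/60 = 86.8156267
N ⇒ keep positive
Longitude: split at 3 digits → 010° and 29.86284′; 10 + 29.86284/60 = 10.4977140
E → positive

86.815627, 10.497714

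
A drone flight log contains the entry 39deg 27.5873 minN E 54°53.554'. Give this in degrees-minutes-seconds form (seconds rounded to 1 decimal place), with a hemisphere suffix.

39°27′35.2″ N, 54°53′33.2″ E

Lat: 27.58730′ → 27′ and 0.58730 × 60 = 35.238″
Longitude: 53.55400′ → 53′ and 0.55400 × 60 = 33.240″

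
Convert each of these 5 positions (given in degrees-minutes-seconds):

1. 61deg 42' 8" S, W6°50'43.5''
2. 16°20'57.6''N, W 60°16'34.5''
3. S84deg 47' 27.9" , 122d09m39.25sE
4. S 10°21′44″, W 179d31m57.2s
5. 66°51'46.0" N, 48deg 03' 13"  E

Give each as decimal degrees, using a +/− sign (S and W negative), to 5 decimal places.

1. -61.70222, -6.84542
2. 16.34933, -60.27625
3. -84.79108, 122.16090
4. -10.36222, -179.53256
5. 66.86278, 48.05361

Point 1:
  φ: 61 + 42/60 + 8/3600 = 61.702222
  S ⇒ negate
  λ: 6 + 50/60 + 43.5/3600 = 6.845417
  W ⇒ negate
Point 2:
  Lat: 16 + 20/60 + 57.6/3600 = 16.349333
  N → positive
  λ: 16′ + 34.5″ = 16.57500′; 60 + 16.57500/60 = 60.276250
  W → negative
Point 3:
  φ: 84 + 47/60 + 27.9/3600 = 84.791083
  S ⇒ negate
  λ: 122° + 9/60 + 39.25/3600 = 122 + 0.150000 + 0.010903 = 122.160903
  E ⇒ keep positive
Point 4:
  φ: 21′ + 44″ = 21.73333′; 10 + 21.73333/60 = 10.362222
  hemisphere S, so the sign is −
  λ: 31′ + 57.2″ = 31.95333′; 179 + 31.95333/60 = 179.532556
  hemisphere W, so the sign is −
Point 5:
  Latitude: 66° + 51/60 + 46/3600 = 66 + 0.850000 + 0.012778 = 66.862778
  N → positive
  Lon: 48° + 3/60 + 13/3600 = 48 + 0.050000 + 0.003611 = 48.053611
  E → positive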